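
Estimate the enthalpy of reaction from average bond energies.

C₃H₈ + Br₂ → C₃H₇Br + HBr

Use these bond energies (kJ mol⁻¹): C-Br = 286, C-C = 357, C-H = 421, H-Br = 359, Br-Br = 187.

Bonds broken (reactants):
  Br-Br: 1 × 187 = 187
  C-C: 2 × 357 = 714
  C-H: 8 × 421 = 3368
  Σ(broken) = 4269 kJ
Bonds formed (products):
  C-Br: 1 × 286 = 286
  C-C: 2 × 357 = 714
  C-H: 7 × 421 = 2947
  H-Br: 1 × 359 = 359
  Σ(formed) = 4306 kJ
ΔH = Σ(broken) − Σ(formed) = 4269 − 4306 = −37 kJ

ΔH ≈ −37 kJ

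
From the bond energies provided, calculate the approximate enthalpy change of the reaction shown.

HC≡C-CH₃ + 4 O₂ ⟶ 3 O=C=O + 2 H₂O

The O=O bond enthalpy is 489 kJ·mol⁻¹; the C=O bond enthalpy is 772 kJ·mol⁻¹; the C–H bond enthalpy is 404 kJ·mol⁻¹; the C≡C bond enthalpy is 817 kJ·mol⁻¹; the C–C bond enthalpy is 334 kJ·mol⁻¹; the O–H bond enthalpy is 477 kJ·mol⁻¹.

Bonds broken (reactants):
  C≡C: 1 × 817 = 817
  C–C: 1 × 334 = 334
  C–H: 4 × 404 = 1616
  O=O: 4 × 489 = 1956
  Σ(broken) = 4723 kJ
Bonds formed (products):
  C=O: 6 × 772 = 4632
  O–H: 4 × 477 = 1908
  Σ(formed) = 6540 kJ
ΔH = Σ(broken) − Σ(formed) = 4723 − 6540 = −1817 kJ

ΔH ≈ −1817 kJ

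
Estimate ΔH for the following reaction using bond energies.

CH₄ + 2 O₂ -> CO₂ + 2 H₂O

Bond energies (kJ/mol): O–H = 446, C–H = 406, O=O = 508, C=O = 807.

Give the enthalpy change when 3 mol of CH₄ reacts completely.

ΔH = −2274 kJ

Bonds broken (reactants):
  C–H: 4 × 406 = 1624
  O=O: 2 × 508 = 1016
  Σ(broken) = 2640 kJ
Bonds formed (products):
  C=O: 2 × 807 = 1614
  O–H: 4 × 446 = 1784
  Σ(formed) = 3398 kJ
ΔH = Σ(broken) − Σ(formed) = 2640 − 3398 = −758 kJ
For 3× the reaction as written: 3 × (−758) = −2274 kJ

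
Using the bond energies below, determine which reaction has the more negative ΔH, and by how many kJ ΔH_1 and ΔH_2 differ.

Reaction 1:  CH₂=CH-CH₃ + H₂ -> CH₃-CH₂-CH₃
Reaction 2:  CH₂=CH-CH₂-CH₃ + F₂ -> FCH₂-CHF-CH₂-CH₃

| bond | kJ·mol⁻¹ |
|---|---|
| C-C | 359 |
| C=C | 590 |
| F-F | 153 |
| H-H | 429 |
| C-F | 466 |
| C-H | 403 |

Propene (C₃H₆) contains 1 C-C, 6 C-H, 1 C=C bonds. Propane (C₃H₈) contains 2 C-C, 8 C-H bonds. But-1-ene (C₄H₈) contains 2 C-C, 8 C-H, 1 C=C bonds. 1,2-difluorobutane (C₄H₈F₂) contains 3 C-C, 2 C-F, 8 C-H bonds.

Reaction 2, by 402 kJ

Reaction 1:
  Bonds broken (reactants):
    C-C: 1 × 359 = 359
    C-H: 6 × 403 = 2418
    C=C: 1 × 590 = 590
    H-H: 1 × 429 = 429
    Σ(broken) = 3796 kJ
  Bonds formed (products):
    C-C: 2 × 359 = 718
    C-H: 8 × 403 = 3224
    Σ(formed) = 3942 kJ
  ΔH_1 = 3796 − 3942 = −146 kJ
Reaction 2:
  Bonds broken (reactants):
    C-C: 2 × 359 = 718
    C-H: 8 × 403 = 3224
    C=C: 1 × 590 = 590
    F-F: 1 × 153 = 153
    Σ(broken) = 4685 kJ
  Bonds formed (products):
    C-C: 3 × 359 = 1077
    C-F: 2 × 466 = 932
    C-H: 8 × 403 = 3224
    Σ(formed) = 5233 kJ
  ΔH_2 = 4685 − 5233 = −548 kJ
ΔH_1 − ΔH_2 = +402 kJ, so reaction 2 has the more negative ΔH; |ΔH_1 − ΔH_2| = 402 kJ.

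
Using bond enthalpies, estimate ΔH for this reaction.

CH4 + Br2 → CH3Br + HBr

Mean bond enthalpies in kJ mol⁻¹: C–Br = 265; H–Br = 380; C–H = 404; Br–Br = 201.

ΔH ≈ −40 kJ

Bonds broken (reactants):
  Br–Br: 1 × 201 = 201
  C–H: 4 × 404 = 1616
  Σ(broken) = 1817 kJ
Bonds formed (products):
  C–Br: 1 × 265 = 265
  C–H: 3 × 404 = 1212
  H–Br: 1 × 380 = 380
  Σ(formed) = 1857 kJ
ΔH = Σ(broken) − Σ(formed) = 1817 − 1857 = −40 kJ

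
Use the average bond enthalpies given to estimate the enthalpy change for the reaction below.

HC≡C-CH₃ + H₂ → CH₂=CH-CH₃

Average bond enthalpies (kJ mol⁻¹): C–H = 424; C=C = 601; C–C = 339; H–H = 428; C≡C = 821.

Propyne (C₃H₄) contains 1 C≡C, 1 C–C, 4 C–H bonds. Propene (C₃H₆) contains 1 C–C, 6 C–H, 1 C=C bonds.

ΔH ≈ −200 kJ

Bonds broken (reactants):
  C≡C: 1 × 821 = 821
  C–C: 1 × 339 = 339
  C–H: 4 × 424 = 1696
  H–H: 1 × 428 = 428
  Σ(broken) = 3284 kJ
Bonds formed (products):
  C–C: 1 × 339 = 339
  C–H: 6 × 424 = 2544
  C=C: 1 × 601 = 601
  Σ(formed) = 3484 kJ
ΔH = Σ(broken) − Σ(formed) = 3284 − 3484 = −200 kJ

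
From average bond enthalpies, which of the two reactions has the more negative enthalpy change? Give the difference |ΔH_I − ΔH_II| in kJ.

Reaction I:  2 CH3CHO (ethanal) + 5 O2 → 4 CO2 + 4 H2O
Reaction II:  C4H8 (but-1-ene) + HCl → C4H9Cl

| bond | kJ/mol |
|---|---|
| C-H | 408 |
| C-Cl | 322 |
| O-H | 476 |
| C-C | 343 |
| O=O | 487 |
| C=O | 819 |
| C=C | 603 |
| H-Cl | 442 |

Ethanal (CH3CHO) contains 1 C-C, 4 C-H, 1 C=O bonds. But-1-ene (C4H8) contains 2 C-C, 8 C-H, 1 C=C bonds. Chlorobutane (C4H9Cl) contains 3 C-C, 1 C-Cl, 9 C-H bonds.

Reaction I:
  Bonds broken (reactants):
    C-C: 2 × 343 = 686
    C-H: 8 × 408 = 3264
    C=O: 2 × 819 = 1638
    O=O: 5 × 487 = 2435
    Σ(broken) = 8023 kJ
  Bonds formed (products):
    C=O: 8 × 819 = 6552
    O-H: 8 × 476 = 3808
    Σ(formed) = 10360 kJ
  ΔH_I = 8023 − 10360 = −2337 kJ
Reaction II:
  Bonds broken (reactants):
    C-C: 2 × 343 = 686
    C-H: 8 × 408 = 3264
    C=C: 1 × 603 = 603
    H-Cl: 1 × 442 = 442
    Σ(broken) = 4995 kJ
  Bonds formed (products):
    C-C: 3 × 343 = 1029
    C-Cl: 1 × 322 = 322
    C-H: 9 × 408 = 3672
    Σ(formed) = 5023 kJ
  ΔH_II = 4995 − 5023 = −28 kJ
ΔH_I − ΔH_II = −2309 kJ, so reaction I has the more negative ΔH; |ΔH_I − ΔH_II| = 2309 kJ.

Reaction I, by 2309 kJ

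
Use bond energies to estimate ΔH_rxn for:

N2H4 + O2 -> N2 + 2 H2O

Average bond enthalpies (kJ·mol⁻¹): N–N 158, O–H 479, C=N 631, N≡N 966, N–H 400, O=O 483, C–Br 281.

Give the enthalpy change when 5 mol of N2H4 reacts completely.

Bonds broken (reactants):
  N–H: 4 × 400 = 1600
  N–N: 1 × 158 = 158
  O=O: 1 × 483 = 483
  Σ(broken) = 2241 kJ
Bonds formed (products):
  N≡N: 1 × 966 = 966
  O–H: 4 × 479 = 1916
  Σ(formed) = 2882 kJ
ΔH = Σ(broken) − Σ(formed) = 2241 − 2882 = −641 kJ
For 5× the reaction as written: 5 × (−641) = −3205 kJ

ΔH = −3205 kJ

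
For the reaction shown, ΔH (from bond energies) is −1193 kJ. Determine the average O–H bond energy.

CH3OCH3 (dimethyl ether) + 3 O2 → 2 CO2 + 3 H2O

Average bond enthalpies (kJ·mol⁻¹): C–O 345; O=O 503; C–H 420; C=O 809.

D(O–H) ≈ 446 kJ/mol

Let D be the O–H bond energy.
Σ(broken) = 6×420 + 2×345 + 3×503 = 4719
Σ(formed) = 4×809 + 6×D = 3236 + 6D
ΔH = Σ(broken) − Σ(formed) = (4719) − (3236 + 6D) = +1483 − 6D
Setting this equal to −1193 kJ gives 6D = 2676, so D = 446 kJ/mol.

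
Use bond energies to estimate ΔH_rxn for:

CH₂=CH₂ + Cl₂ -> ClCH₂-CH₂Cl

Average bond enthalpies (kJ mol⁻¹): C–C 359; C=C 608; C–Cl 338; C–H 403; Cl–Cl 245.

ΔH ≈ −182 kJ

Bonds broken (reactants):
  C–H: 4 × 403 = 1612
  C=C: 1 × 608 = 608
  Cl–Cl: 1 × 245 = 245
  Σ(broken) = 2465 kJ
Bonds formed (products):
  C–C: 1 × 359 = 359
  C–Cl: 2 × 338 = 676
  C–H: 4 × 403 = 1612
  Σ(formed) = 2647 kJ
ΔH = Σ(broken) − Σ(formed) = 2465 − 2647 = −182 kJ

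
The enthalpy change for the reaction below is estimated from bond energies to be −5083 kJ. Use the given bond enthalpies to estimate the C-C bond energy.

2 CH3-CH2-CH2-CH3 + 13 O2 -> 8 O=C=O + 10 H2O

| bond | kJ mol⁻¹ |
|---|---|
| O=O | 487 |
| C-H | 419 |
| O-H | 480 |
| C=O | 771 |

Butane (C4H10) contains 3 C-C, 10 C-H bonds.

Let D be the C-C bond energy.
Σ(broken) = 6×D + 20×419 + 13×487 = 14711 + 6D
Σ(formed) = 16×771 + 20×480 = 21936
ΔH = Σ(broken) − Σ(formed) = (14711 + 6D) − (21936) = −7225 + 6D
Setting this equal to −5083 kJ gives 6D = 2142, so D = 357 kJ/mol.

D(C-C) ≈ 357 kJ/mol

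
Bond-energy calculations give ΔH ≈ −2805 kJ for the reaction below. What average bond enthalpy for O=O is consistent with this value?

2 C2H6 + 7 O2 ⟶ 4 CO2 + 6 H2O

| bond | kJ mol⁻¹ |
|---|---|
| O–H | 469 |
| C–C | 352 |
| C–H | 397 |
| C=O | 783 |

D(O=O) ≈ 517 kJ/mol

Let D be the O=O bond energy.
Σ(broken) = 2×352 + 12×397 + 7×D = 5468 + 7D
Σ(formed) = 8×783 + 12×469 = 11892
ΔH = Σ(broken) − Σ(formed) = (5468 + 7D) − (11892) = −6424 + 7D
Setting this equal to −2805 kJ gives 7D = 3619, so D = 517 kJ/mol.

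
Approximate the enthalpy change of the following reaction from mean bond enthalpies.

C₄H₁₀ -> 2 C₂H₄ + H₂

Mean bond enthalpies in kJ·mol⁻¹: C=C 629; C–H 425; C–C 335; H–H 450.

ΔH ≈ +147 kJ

Bonds broken (reactants):
  C–C: 3 × 335 = 1005
  C–H: 10 × 425 = 4250
  Σ(broken) = 5255 kJ
Bonds formed (products):
  C–H: 8 × 425 = 3400
  C=C: 2 × 629 = 1258
  H–H: 1 × 450 = 450
  Σ(formed) = 5108 kJ
ΔH = Σ(broken) − Σ(formed) = 5255 − 5108 = +147 kJ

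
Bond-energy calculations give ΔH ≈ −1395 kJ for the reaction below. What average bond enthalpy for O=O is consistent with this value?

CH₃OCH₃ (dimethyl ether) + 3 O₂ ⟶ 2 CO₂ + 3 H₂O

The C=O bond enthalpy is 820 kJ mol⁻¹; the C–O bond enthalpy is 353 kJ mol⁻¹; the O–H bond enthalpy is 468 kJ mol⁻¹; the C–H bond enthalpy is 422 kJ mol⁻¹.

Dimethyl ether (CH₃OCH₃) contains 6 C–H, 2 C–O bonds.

D(O=O) ≈ 485 kJ/mol

Let D be the O=O bond energy.
Σ(broken) = 6×422 + 2×353 + 3×D = 3238 + 3D
Σ(formed) = 4×820 + 6×468 = 6088
ΔH = Σ(broken) − Σ(formed) = (3238 + 3D) − (6088) = −2850 + 3D
Setting this equal to −1395 kJ gives 3D = 1455, so D = 485 kJ/mol.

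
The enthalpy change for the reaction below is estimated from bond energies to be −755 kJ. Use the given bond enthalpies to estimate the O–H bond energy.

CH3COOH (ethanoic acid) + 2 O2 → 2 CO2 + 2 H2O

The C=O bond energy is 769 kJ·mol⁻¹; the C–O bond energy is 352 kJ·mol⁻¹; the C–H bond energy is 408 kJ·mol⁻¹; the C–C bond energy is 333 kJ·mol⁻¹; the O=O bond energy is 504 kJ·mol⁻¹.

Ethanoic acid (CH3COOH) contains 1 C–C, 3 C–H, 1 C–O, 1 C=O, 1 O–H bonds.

D(O–H) ≈ 455 kJ/mol

Let D be the O–H bond energy.
Σ(broken) = 1×333 + 3×408 + 1×352 + 1×769 + 1×D + 2×504 = 3686 + D
Σ(formed) = 4×769 + 4×D = 3076 + 4D
ΔH = Σ(broken) − Σ(formed) = (3686 + D) − (3076 + 4D) = +610 − 3D
Setting this equal to −755 kJ gives 3D = 1365, so D = 455 kJ/mol.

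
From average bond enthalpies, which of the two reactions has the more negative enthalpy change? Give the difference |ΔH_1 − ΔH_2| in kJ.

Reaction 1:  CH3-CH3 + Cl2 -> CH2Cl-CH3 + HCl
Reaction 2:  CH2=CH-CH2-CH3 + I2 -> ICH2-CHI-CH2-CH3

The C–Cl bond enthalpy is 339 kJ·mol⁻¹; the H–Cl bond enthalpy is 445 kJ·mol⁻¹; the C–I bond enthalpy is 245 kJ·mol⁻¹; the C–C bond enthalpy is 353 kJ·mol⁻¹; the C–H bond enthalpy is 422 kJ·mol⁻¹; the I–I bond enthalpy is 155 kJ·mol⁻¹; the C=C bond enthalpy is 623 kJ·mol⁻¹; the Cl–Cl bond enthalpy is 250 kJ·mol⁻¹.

Reaction 1:
  Bonds broken (reactants):
    C–C: 1 × 353 = 353
    C–H: 6 × 422 = 2532
    Cl–Cl: 1 × 250 = 250
    Σ(broken) = 3135 kJ
  Bonds formed (products):
    C–C: 1 × 353 = 353
    C–Cl: 1 × 339 = 339
    C–H: 5 × 422 = 2110
    H–Cl: 1 × 445 = 445
    Σ(formed) = 3247 kJ
  ΔH_1 = 3135 − 3247 = −112 kJ
Reaction 2:
  Bonds broken (reactants):
    C–C: 2 × 353 = 706
    C–H: 8 × 422 = 3376
    C=C: 1 × 623 = 623
    I–I: 1 × 155 = 155
    Σ(broken) = 4860 kJ
  Bonds formed (products):
    C–C: 3 × 353 = 1059
    C–H: 8 × 422 = 3376
    C–I: 2 × 245 = 490
    Σ(formed) = 4925 kJ
  ΔH_2 = 4860 − 4925 = −65 kJ
ΔH_1 − ΔH_2 = −47 kJ, so reaction 1 has the more negative ΔH; |ΔH_1 − ΔH_2| = 47 kJ.

Reaction 1, by 47 kJ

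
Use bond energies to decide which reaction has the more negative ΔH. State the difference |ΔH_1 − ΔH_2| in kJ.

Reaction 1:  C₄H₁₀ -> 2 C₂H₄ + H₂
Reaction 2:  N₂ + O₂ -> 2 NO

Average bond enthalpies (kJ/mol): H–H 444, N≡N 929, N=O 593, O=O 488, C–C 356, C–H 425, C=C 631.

Reaction 1, by 19 kJ

Reaction 1:
  Bonds broken (reactants):
    C–C: 3 × 356 = 1068
    C–H: 10 × 425 = 4250
    Σ(broken) = 5318 kJ
  Bonds formed (products):
    C–H: 8 × 425 = 3400
    C=C: 2 × 631 = 1262
    H–H: 1 × 444 = 444
    Σ(formed) = 5106 kJ
  ΔH_1 = 5318 − 5106 = +212 kJ
Reaction 2:
  Bonds broken (reactants):
    N≡N: 1 × 929 = 929
    O=O: 1 × 488 = 488
    Σ(broken) = 1417 kJ
  Bonds formed (products):
    N=O: 2 × 593 = 1186
    Σ(formed) = 1186 kJ
  ΔH_2 = 1417 − 1186 = +231 kJ
ΔH_1 − ΔH_2 = −19 kJ, so reaction 1 has the more negative ΔH; |ΔH_1 − ΔH_2| = 19 kJ.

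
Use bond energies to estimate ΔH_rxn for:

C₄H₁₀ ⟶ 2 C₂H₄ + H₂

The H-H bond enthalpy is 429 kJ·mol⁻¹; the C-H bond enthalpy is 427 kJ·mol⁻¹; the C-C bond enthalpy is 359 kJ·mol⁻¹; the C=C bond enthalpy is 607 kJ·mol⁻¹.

ΔH ≈ +288 kJ

Bonds broken (reactants):
  C-C: 3 × 359 = 1077
  C-H: 10 × 427 = 4270
  Σ(broken) = 5347 kJ
Bonds formed (products):
  C-H: 8 × 427 = 3416
  C=C: 2 × 607 = 1214
  H-H: 1 × 429 = 429
  Σ(formed) = 5059 kJ
ΔH = Σ(broken) − Σ(formed) = 5347 − 5059 = +288 kJ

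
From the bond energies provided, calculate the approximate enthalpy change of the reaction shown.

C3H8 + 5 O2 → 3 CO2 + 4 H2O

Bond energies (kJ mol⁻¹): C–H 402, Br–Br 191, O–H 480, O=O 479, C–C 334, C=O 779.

ΔH ≈ −2235 kJ

Bonds broken (reactants):
  C–C: 2 × 334 = 668
  C–H: 8 × 402 = 3216
  O=O: 5 × 479 = 2395
  Σ(broken) = 6279 kJ
Bonds formed (products):
  C=O: 6 × 779 = 4674
  O–H: 8 × 480 = 3840
  Σ(formed) = 8514 kJ
ΔH = Σ(broken) − Σ(formed) = 6279 − 8514 = −2235 kJ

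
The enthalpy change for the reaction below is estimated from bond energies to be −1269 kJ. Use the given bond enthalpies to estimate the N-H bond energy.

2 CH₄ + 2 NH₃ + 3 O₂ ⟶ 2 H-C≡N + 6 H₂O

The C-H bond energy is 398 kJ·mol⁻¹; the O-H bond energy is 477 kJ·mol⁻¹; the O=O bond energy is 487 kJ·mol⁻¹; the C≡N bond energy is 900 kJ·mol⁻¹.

Let D be the N-H bond energy.
Σ(broken) = 8×398 + 6×D + 3×487 = 4645 + 6D
Σ(formed) = 2×900 + 2×398 + 12×477 = 8320
ΔH = Σ(broken) − Σ(formed) = (4645 + 6D) − (8320) = −3675 + 6D
Setting this equal to −1269 kJ gives 6D = 2406, so D = 401 kJ/mol.

D(N-H) ≈ 401 kJ/mol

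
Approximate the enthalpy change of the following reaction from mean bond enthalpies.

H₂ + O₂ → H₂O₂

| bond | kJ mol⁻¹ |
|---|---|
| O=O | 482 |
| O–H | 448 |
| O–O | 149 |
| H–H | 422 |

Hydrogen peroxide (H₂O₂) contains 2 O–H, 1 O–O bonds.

ΔH ≈ −141 kJ

Bonds broken (reactants):
  H–H: 1 × 422 = 422
  O=O: 1 × 482 = 482
  Σ(broken) = 904 kJ
Bonds formed (products):
  O–H: 2 × 448 = 896
  O–O: 1 × 149 = 149
  Σ(formed) = 1045 kJ
ΔH = Σ(broken) − Σ(formed) = 904 − 1045 = −141 kJ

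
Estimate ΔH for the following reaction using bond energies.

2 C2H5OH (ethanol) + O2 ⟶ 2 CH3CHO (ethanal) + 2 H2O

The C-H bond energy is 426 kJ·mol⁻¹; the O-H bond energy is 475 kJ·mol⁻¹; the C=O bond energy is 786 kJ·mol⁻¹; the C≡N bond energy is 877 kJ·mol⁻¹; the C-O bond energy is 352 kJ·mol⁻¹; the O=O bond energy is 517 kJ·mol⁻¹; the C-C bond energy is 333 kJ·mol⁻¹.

Bonds broken (reactants):
  C-C: 2 × 333 = 666
  C-H: 10 × 426 = 4260
  C-O: 2 × 352 = 704
  O-H: 2 × 475 = 950
  O=O: 1 × 517 = 517
  Σ(broken) = 7097 kJ
Bonds formed (products):
  C-C: 2 × 333 = 666
  C-H: 8 × 426 = 3408
  C=O: 2 × 786 = 1572
  O-H: 4 × 475 = 1900
  Σ(formed) = 7546 kJ
ΔH = Σ(broken) − Σ(formed) = 7097 − 7546 = −449 kJ

ΔH ≈ −449 kJ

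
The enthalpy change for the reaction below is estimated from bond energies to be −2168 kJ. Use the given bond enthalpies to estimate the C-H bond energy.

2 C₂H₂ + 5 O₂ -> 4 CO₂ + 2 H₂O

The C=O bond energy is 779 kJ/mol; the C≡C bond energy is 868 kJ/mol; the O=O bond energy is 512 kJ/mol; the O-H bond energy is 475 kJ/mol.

Let D be the C-H bond energy.
Σ(broken) = 2×868 + 4×D + 5×512 = 4296 + 4D
Σ(formed) = 8×779 + 4×475 = 8132
ΔH = Σ(broken) − Σ(formed) = (4296 + 4D) − (8132) = −3836 + 4D
Setting this equal to −2168 kJ gives 4D = 1668, so D = 417 kJ/mol.

D(C-H) ≈ 417 kJ/mol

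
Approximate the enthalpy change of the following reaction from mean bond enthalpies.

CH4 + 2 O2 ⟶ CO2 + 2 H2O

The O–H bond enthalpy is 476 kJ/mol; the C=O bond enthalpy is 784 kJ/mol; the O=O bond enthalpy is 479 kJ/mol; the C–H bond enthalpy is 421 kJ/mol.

ΔH ≈ −830 kJ

Bonds broken (reactants):
  C–H: 4 × 421 = 1684
  O=O: 2 × 479 = 958
  Σ(broken) = 2642 kJ
Bonds formed (products):
  C=O: 2 × 784 = 1568
  O–H: 4 × 476 = 1904
  Σ(formed) = 3472 kJ
ΔH = Σ(broken) − Σ(formed) = 2642 − 3472 = −830 kJ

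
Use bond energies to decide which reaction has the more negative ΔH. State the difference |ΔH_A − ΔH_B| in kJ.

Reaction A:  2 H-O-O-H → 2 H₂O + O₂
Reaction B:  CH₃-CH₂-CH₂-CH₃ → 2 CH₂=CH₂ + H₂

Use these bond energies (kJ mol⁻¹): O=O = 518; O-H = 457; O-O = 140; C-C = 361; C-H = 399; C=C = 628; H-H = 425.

Reaction A, by 438 kJ

Reaction A:
  Bonds broken (reactants):
    O-H: 4 × 457 = 1828
    O-O: 2 × 140 = 280
    Σ(broken) = 2108 kJ
  Bonds formed (products):
    O-H: 4 × 457 = 1828
    O=O: 1 × 518 = 518
    Σ(formed) = 2346 kJ
  ΔH_A = 2108 − 2346 = −238 kJ
Reaction B:
  Bonds broken (reactants):
    C-C: 3 × 361 = 1083
    C-H: 10 × 399 = 3990
    Σ(broken) = 5073 kJ
  Bonds formed (products):
    C-H: 8 × 399 = 3192
    C=C: 2 × 628 = 1256
    H-H: 1 × 425 = 425
    Σ(formed) = 4873 kJ
  ΔH_B = 5073 − 4873 = +200 kJ
ΔH_A − ΔH_B = −438 kJ, so reaction A has the more negative ΔH; |ΔH_A − ΔH_B| = 438 kJ.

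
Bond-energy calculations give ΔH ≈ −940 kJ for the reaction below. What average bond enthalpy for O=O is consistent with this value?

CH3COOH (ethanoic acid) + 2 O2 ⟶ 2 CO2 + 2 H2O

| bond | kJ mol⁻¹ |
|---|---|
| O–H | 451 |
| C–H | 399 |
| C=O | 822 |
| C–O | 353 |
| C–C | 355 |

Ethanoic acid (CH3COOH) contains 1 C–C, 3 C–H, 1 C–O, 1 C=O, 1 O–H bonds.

D(O=O) ≈ 487 kJ/mol

Let D be the O=O bond energy.
Σ(broken) = 1×355 + 3×399 + 1×353 + 1×822 + 1×451 + 2×D = 3178 + 2D
Σ(formed) = 4×822 + 4×451 = 5092
ΔH = Σ(broken) − Σ(formed) = (3178 + 2D) − (5092) = −1914 + 2D
Setting this equal to −940 kJ gives 2D = 974, so D = 487 kJ/mol.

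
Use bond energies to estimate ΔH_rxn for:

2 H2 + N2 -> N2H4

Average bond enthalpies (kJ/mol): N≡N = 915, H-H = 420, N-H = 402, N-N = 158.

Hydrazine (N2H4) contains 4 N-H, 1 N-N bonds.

Bonds broken (reactants):
  H-H: 2 × 420 = 840
  N≡N: 1 × 915 = 915
  Σ(broken) = 1755 kJ
Bonds formed (products):
  N-H: 4 × 402 = 1608
  N-N: 1 × 158 = 158
  Σ(formed) = 1766 kJ
ΔH = Σ(broken) − Σ(formed) = 1755 − 1766 = −11 kJ

ΔH ≈ −11 kJ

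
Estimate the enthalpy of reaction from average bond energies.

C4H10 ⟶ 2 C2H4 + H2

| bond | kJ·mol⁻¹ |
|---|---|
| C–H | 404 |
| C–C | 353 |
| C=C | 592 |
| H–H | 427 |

Bonds broken (reactants):
  C–C: 3 × 353 = 1059
  C–H: 10 × 404 = 4040
  Σ(broken) = 5099 kJ
Bonds formed (products):
  C–H: 8 × 404 = 3232
  C=C: 2 × 592 = 1184
  H–H: 1 × 427 = 427
  Σ(formed) = 4843 kJ
ΔH = Σ(broken) − Σ(formed) = 5099 − 4843 = +256 kJ

ΔH ≈ +256 kJ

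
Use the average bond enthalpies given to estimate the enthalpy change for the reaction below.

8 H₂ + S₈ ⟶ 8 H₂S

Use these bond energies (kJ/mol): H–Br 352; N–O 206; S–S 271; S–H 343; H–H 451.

Bonds broken (reactants):
  H–H: 8 × 451 = 3608
  S–S: 8 × 271 = 2168
  Σ(broken) = 5776 kJ
Bonds formed (products):
  S–H: 16 × 343 = 5488
  Σ(formed) = 5488 kJ
ΔH = Σ(broken) − Σ(formed) = 5776 − 5488 = +288 kJ

ΔH ≈ +288 kJ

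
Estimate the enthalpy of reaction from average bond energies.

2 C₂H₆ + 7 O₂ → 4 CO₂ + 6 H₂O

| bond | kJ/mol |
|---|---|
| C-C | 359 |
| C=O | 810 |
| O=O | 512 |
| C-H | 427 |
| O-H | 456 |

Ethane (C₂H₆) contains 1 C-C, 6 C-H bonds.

Bonds broken (reactants):
  C-C: 2 × 359 = 718
  C-H: 12 × 427 = 5124
  O=O: 7 × 512 = 3584
  Σ(broken) = 9426 kJ
Bonds formed (products):
  C=O: 8 × 810 = 6480
  O-H: 12 × 456 = 5472
  Σ(formed) = 11952 kJ
ΔH = Σ(broken) − Σ(formed) = 9426 − 11952 = −2526 kJ

ΔH ≈ −2526 kJ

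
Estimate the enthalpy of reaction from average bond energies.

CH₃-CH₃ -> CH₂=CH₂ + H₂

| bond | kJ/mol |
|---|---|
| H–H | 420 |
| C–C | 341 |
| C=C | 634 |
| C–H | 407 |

Bonds broken (reactants):
  C–C: 1 × 341 = 341
  C–H: 6 × 407 = 2442
  Σ(broken) = 2783 kJ
Bonds formed (products):
  C–H: 4 × 407 = 1628
  C=C: 1 × 634 = 634
  H–H: 1 × 420 = 420
  Σ(formed) = 2682 kJ
ΔH = Σ(broken) − Σ(formed) = 2783 − 2682 = +101 kJ

ΔH ≈ +101 kJ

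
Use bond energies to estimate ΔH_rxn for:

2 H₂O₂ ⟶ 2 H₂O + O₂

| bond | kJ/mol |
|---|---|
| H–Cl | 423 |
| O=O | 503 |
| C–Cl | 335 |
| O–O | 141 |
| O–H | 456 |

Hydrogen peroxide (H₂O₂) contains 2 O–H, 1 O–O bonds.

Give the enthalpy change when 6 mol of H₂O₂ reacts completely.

Bonds broken (reactants):
  O–H: 4 × 456 = 1824
  O–O: 2 × 141 = 282
  Σ(broken) = 2106 kJ
Bonds formed (products):
  O–H: 4 × 456 = 1824
  O=O: 1 × 503 = 503
  Σ(formed) = 2327 kJ
ΔH = Σ(broken) − Σ(formed) = 2106 − 2327 = −221 kJ
For 3× the reaction as written: 3 × (−221) = −663 kJ

ΔH = −663 kJ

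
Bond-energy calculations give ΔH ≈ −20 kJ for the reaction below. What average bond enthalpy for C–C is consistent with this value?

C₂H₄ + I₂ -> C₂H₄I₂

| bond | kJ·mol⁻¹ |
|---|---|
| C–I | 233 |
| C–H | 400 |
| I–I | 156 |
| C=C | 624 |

Let D be the C–C bond energy.
Σ(broken) = 4×400 + 1×624 + 1×156 = 2380
Σ(formed) = 1×D + 4×400 + 2×233 = 2066 + D
ΔH = Σ(broken) − Σ(formed) = (2380) − (2066 + D) = +314 − D
Setting this equal to −20 kJ gives D = 334 kJ/mol.

D(C–C) ≈ 334 kJ/mol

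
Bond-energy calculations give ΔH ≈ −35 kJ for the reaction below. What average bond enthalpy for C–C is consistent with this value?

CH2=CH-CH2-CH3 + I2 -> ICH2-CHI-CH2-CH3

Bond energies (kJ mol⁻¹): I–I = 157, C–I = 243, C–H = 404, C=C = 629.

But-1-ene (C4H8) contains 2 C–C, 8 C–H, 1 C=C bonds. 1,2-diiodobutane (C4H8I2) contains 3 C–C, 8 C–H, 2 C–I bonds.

Let D be the C–C bond energy.
Σ(broken) = 2×D + 8×404 + 1×629 + 1×157 = 4018 + 2D
Σ(formed) = 3×D + 8×404 + 2×243 = 3718 + 3D
ΔH = Σ(broken) − Σ(formed) = (4018 + 2D) − (3718 + 3D) = +300 − D
Setting this equal to −35 kJ gives D = 335 kJ/mol.

D(C–C) ≈ 335 kJ/mol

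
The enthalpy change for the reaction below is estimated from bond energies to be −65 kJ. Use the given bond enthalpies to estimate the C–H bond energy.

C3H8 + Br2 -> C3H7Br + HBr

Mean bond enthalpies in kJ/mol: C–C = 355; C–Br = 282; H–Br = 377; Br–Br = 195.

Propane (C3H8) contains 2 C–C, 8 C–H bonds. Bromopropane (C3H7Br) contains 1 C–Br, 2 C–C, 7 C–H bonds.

Let D be the C–H bond energy.
Σ(broken) = 1×195 + 2×355 + 8×D = 905 + 8D
Σ(formed) = 1×282 + 2×355 + 7×D + 1×377 = 1369 + 7D
ΔH = Σ(broken) − Σ(formed) = (905 + 8D) − (1369 + 7D) = −464 + D
Setting this equal to −65 kJ gives D = 399 kJ/mol.

D(C–H) ≈ 399 kJ/mol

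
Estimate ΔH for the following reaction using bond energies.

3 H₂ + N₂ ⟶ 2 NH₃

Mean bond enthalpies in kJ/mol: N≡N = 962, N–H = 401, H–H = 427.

ΔH ≈ −163 kJ

Bonds broken (reactants):
  H–H: 3 × 427 = 1281
  N≡N: 1 × 962 = 962
  Σ(broken) = 2243 kJ
Bonds formed (products):
  N–H: 6 × 401 = 2406
  Σ(formed) = 2406 kJ
ΔH = Σ(broken) − Σ(formed) = 2243 − 2406 = −163 kJ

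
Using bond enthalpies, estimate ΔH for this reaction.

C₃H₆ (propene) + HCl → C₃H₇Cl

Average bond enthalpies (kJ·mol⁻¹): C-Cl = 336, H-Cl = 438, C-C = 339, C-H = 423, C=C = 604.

Bonds broken (reactants):
  C-C: 1 × 339 = 339
  C-H: 6 × 423 = 2538
  C=C: 1 × 604 = 604
  H-Cl: 1 × 438 = 438
  Σ(broken) = 3919 kJ
Bonds formed (products):
  C-C: 2 × 339 = 678
  C-Cl: 1 × 336 = 336
  C-H: 7 × 423 = 2961
  Σ(formed) = 3975 kJ
ΔH = Σ(broken) − Σ(formed) = 3919 − 3975 = −56 kJ

ΔH ≈ −56 kJ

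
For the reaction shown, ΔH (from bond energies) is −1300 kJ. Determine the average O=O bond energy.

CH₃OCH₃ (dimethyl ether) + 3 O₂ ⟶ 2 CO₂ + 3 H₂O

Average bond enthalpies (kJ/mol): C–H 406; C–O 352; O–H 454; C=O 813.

Let D be the O=O bond energy.
Σ(broken) = 6×406 + 2×352 + 3×D = 3140 + 3D
Σ(formed) = 4×813 + 6×454 = 5976
ΔH = Σ(broken) − Σ(formed) = (3140 + 3D) − (5976) = −2836 + 3D
Setting this equal to −1300 kJ gives 3D = 1536, so D = 512 kJ/mol.

D(O=O) ≈ 512 kJ/mol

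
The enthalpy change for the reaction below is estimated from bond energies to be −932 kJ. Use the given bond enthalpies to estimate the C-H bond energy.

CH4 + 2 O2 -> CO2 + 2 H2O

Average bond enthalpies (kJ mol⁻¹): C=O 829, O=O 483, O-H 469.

Let D be the C-H bond energy.
Σ(broken) = 4×D + 2×483 = 966 + 4D
Σ(formed) = 2×829 + 4×469 = 3534
ΔH = Σ(broken) − Σ(formed) = (966 + 4D) − (3534) = −2568 + 4D
Setting this equal to −932 kJ gives 4D = 1636, so D = 409 kJ/mol.

D(C-H) ≈ 409 kJ/mol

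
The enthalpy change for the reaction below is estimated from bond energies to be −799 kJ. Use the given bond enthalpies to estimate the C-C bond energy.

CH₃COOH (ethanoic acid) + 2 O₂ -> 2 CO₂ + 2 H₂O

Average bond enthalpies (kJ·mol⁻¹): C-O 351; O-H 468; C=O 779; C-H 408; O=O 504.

Let D be the C-C bond energy.
Σ(broken) = 1×D + 3×408 + 1×351 + 1×779 + 1×468 + 2×504 = 3830 + D
Σ(formed) = 4×779 + 4×468 = 4988
ΔH = Σ(broken) − Σ(formed) = (3830 + D) − (4988) = −1158 + D
Setting this equal to −799 kJ gives D = 359 kJ/mol.

D(C-C) ≈ 359 kJ/mol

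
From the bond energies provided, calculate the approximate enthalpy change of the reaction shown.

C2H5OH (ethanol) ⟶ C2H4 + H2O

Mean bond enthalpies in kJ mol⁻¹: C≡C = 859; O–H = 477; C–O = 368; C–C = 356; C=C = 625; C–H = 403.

ΔH ≈ +25 kJ

Bonds broken (reactants):
  C–C: 1 × 356 = 356
  C–H: 5 × 403 = 2015
  C–O: 1 × 368 = 368
  O–H: 1 × 477 = 477
  Σ(broken) = 3216 kJ
Bonds formed (products):
  C–H: 4 × 403 = 1612
  C=C: 1 × 625 = 625
  O–H: 2 × 477 = 954
  Σ(formed) = 3191 kJ
ΔH = Σ(broken) − Σ(formed) = 3216 − 3191 = +25 kJ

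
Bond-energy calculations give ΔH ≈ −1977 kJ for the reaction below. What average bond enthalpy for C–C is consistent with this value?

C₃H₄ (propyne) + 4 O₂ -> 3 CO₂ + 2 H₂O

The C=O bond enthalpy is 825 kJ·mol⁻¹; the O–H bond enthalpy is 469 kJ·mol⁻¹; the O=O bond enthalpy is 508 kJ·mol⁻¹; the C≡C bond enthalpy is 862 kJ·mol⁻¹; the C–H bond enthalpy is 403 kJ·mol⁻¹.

D(C–C) ≈ 343 kJ/mol

Let D be the C–C bond energy.
Σ(broken) = 1×862 + 1×D + 4×403 + 4×508 = 4506 + D
Σ(formed) = 6×825 + 4×469 = 6826
ΔH = Σ(broken) − Σ(formed) = (4506 + D) − (6826) = −2320 + D
Setting this equal to −1977 kJ gives D = 343 kJ/mol.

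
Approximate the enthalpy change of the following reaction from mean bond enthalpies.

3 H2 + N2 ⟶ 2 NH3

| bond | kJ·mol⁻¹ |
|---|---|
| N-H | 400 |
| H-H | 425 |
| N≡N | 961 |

Bonds broken (reactants):
  H-H: 3 × 425 = 1275
  N≡N: 1 × 961 = 961
  Σ(broken) = 2236 kJ
Bonds formed (products):
  N-H: 6 × 400 = 2400
  Σ(formed) = 2400 kJ
ΔH = Σ(broken) − Σ(formed) = 2236 − 2400 = −164 kJ

ΔH ≈ −164 kJ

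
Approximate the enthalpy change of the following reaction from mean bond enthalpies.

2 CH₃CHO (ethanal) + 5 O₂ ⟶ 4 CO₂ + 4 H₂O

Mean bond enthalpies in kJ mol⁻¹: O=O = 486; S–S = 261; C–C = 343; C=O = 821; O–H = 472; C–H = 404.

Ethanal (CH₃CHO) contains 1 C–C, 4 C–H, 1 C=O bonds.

ΔH ≈ −2354 kJ

Bonds broken (reactants):
  C–C: 2 × 343 = 686
  C–H: 8 × 404 = 3232
  C=O: 2 × 821 = 1642
  O=O: 5 × 486 = 2430
  Σ(broken) = 7990 kJ
Bonds formed (products):
  C=O: 8 × 821 = 6568
  O–H: 8 × 472 = 3776
  Σ(formed) = 10344 kJ
ΔH = Σ(broken) − Σ(formed) = 7990 − 10344 = −2354 kJ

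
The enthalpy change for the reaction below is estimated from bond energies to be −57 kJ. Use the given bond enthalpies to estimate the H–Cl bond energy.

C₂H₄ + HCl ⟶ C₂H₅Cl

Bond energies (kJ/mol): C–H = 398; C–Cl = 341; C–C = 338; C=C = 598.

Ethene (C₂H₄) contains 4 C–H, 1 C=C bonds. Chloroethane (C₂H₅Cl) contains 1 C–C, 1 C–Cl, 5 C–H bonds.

D(H–Cl) ≈ 422 kJ/mol

Let D be the H–Cl bond energy.
Σ(broken) = 4×398 + 1×598 + 1×D = 2190 + D
Σ(formed) = 1×338 + 1×341 + 5×398 = 2669
ΔH = Σ(broken) − Σ(formed) = (2190 + D) − (2669) = −479 + D
Setting this equal to −57 kJ gives D = 422 kJ/mol.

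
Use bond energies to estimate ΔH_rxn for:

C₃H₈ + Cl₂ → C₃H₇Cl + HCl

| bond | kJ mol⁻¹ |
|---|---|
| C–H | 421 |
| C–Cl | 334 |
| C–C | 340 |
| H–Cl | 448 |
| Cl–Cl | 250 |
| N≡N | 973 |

ΔH ≈ −111 kJ

Bonds broken (reactants):
  C–C: 2 × 340 = 680
  C–H: 8 × 421 = 3368
  Cl–Cl: 1 × 250 = 250
  Σ(broken) = 4298 kJ
Bonds formed (products):
  C–C: 2 × 340 = 680
  C–Cl: 1 × 334 = 334
  C–H: 7 × 421 = 2947
  H–Cl: 1 × 448 = 448
  Σ(formed) = 4409 kJ
ΔH = Σ(broken) − Σ(formed) = 4298 − 4409 = −111 kJ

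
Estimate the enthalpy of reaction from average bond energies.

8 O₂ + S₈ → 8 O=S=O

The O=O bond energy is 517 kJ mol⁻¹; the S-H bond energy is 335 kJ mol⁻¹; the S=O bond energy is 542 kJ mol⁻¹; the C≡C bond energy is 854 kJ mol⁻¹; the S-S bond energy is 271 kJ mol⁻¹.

ΔH ≈ −2368 kJ

Bonds broken (reactants):
  O=O: 8 × 517 = 4136
  S-S: 8 × 271 = 2168
  Σ(broken) = 6304 kJ
Bonds formed (products):
  S=O: 16 × 542 = 8672
  Σ(formed) = 8672 kJ
ΔH = Σ(broken) − Σ(formed) = 6304 − 8672 = −2368 kJ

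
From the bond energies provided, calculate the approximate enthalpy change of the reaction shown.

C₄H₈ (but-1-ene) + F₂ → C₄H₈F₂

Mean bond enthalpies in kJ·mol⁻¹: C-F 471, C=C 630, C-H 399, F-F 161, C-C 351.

Bonds broken (reactants):
  C-C: 2 × 351 = 702
  C-H: 8 × 399 = 3192
  C=C: 1 × 630 = 630
  F-F: 1 × 161 = 161
  Σ(broken) = 4685 kJ
Bonds formed (products):
  C-C: 3 × 351 = 1053
  C-F: 2 × 471 = 942
  C-H: 8 × 399 = 3192
  Σ(formed) = 5187 kJ
ΔH = Σ(broken) − Σ(formed) = 4685 − 5187 = −502 kJ

ΔH ≈ −502 kJ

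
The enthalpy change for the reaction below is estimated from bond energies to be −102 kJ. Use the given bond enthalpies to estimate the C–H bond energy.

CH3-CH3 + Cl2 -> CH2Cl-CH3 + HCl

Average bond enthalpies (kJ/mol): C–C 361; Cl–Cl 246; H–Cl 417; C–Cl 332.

D(C–H) ≈ 401 kJ/mol

Let D be the C–H bond energy.
Σ(broken) = 1×361 + 6×D + 1×246 = 607 + 6D
Σ(formed) = 1×361 + 1×332 + 5×D + 1×417 = 1110 + 5D
ΔH = Σ(broken) − Σ(formed) = (607 + 6D) − (1110 + 5D) = −503 + D
Setting this equal to −102 kJ gives D = 401 kJ/mol.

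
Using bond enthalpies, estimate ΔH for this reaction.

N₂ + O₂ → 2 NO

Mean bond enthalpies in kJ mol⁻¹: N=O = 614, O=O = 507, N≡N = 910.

Bonds broken (reactants):
  N≡N: 1 × 910 = 910
  O=O: 1 × 507 = 507
  Σ(broken) = 1417 kJ
Bonds formed (products):
  N=O: 2 × 614 = 1228
  Σ(formed) = 1228 kJ
ΔH = Σ(broken) − Σ(formed) = 1417 − 1228 = +189 kJ

ΔH ≈ +189 kJ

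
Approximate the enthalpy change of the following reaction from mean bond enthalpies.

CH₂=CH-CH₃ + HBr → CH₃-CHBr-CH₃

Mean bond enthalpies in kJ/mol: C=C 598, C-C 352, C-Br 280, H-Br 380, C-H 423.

Bonds broken (reactants):
  C-C: 1 × 352 = 352
  C-H: 6 × 423 = 2538
  C=C: 1 × 598 = 598
  H-Br: 1 × 380 = 380
  Σ(broken) = 3868 kJ
Bonds formed (products):
  C-Br: 1 × 280 = 280
  C-C: 2 × 352 = 704
  C-H: 7 × 423 = 2961
  Σ(formed) = 3945 kJ
ΔH = Σ(broken) − Σ(formed) = 3868 − 3945 = −77 kJ

ΔH ≈ −77 kJ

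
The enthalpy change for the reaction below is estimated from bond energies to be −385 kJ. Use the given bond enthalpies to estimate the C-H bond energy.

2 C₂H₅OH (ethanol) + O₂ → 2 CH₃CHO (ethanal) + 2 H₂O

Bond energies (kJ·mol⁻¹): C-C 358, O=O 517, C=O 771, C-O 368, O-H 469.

Let D be the C-H bond energy.
Σ(broken) = 2×358 + 10×D + 2×368 + 2×469 + 1×517 = 2907 + 10D
Σ(formed) = 2×358 + 8×D + 2×771 + 4×469 = 4134 + 8D
ΔH = Σ(broken) − Σ(formed) = (2907 + 10D) − (4134 + 8D) = −1227 + 2D
Setting this equal to −385 kJ gives 2D = 842, so D = 421 kJ/mol.

D(C-H) ≈ 421 kJ/mol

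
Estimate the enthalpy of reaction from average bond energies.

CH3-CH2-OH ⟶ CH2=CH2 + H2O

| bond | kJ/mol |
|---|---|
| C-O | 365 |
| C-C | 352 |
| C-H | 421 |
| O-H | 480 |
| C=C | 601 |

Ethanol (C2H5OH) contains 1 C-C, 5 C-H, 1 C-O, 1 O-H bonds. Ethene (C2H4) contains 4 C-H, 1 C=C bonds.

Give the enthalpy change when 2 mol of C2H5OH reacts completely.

ΔH = +114 kJ

Bonds broken (reactants):
  C-C: 1 × 352 = 352
  C-H: 5 × 421 = 2105
  C-O: 1 × 365 = 365
  O-H: 1 × 480 = 480
  Σ(broken) = 3302 kJ
Bonds formed (products):
  C-H: 4 × 421 = 1684
  C=C: 1 × 601 = 601
  O-H: 2 × 480 = 960
  Σ(formed) = 3245 kJ
ΔH = Σ(broken) − Σ(formed) = 3302 − 3245 = +57 kJ
For 2× the reaction as written: 2 × (+57) = +114 kJ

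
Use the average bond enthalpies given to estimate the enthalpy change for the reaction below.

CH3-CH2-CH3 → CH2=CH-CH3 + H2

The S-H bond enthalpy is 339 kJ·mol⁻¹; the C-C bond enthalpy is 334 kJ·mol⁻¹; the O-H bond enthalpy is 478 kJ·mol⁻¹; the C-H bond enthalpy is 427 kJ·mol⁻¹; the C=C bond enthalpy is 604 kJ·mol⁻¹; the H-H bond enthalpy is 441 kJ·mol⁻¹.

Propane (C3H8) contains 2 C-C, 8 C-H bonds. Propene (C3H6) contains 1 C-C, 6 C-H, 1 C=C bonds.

ΔH ≈ +143 kJ

Bonds broken (reactants):
  C-C: 2 × 334 = 668
  C-H: 8 × 427 = 3416
  Σ(broken) = 4084 kJ
Bonds formed (products):
  C-C: 1 × 334 = 334
  C-H: 6 × 427 = 2562
  C=C: 1 × 604 = 604
  H-H: 1 × 441 = 441
  Σ(formed) = 3941 kJ
ΔH = Σ(broken) − Σ(formed) = 4084 − 3941 = +143 kJ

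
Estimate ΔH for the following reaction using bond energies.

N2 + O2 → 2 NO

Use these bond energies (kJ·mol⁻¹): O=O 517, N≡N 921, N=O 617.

Bonds broken (reactants):
  N≡N: 1 × 921 = 921
  O=O: 1 × 517 = 517
  Σ(broken) = 1438 kJ
Bonds formed (products):
  N=O: 2 × 617 = 1234
  Σ(formed) = 1234 kJ
ΔH = Σ(broken) − Σ(formed) = 1438 − 1234 = +204 kJ

ΔH ≈ +204 kJ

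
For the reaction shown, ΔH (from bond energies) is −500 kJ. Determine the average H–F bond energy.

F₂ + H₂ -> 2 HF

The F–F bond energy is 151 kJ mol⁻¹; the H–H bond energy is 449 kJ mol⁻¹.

Let D be the H–F bond energy.
Σ(broken) = 1×151 + 1×449 = 600
Σ(formed) = 2×D = 2D
ΔH = Σ(broken) − Σ(formed) = (600) − (2D) = +600 − 2D
Setting this equal to −500 kJ gives 2D = 1100, so D = 550 kJ/mol.

D(H–F) ≈ 550 kJ/mol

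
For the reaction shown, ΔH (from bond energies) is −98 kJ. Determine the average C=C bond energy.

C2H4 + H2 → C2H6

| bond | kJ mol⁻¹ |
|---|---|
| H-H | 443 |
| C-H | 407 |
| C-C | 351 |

Let D be the C=C bond energy.
Σ(broken) = 4×407 + 1×D + 1×443 = 2071 + D
Σ(formed) = 1×351 + 6×407 = 2793
ΔH = Σ(broken) − Σ(formed) = (2071 + D) − (2793) = −722 + D
Setting this equal to −98 kJ gives D = 624 kJ/mol.

D(C=C) ≈ 624 kJ/mol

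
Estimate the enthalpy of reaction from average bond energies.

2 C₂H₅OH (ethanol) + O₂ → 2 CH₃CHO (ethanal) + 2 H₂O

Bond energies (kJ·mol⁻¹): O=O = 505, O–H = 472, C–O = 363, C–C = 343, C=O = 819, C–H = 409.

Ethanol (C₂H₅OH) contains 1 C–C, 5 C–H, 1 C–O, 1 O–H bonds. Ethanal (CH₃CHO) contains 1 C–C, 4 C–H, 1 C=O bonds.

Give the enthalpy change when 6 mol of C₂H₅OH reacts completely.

ΔH = −1599 kJ

Bonds broken (reactants):
  C–C: 2 × 343 = 686
  C–H: 10 × 409 = 4090
  C–O: 2 × 363 = 726
  O–H: 2 × 472 = 944
  O=O: 1 × 505 = 505
  Σ(broken) = 6951 kJ
Bonds formed (products):
  C–C: 2 × 343 = 686
  C–H: 8 × 409 = 3272
  C=O: 2 × 819 = 1638
  O–H: 4 × 472 = 1888
  Σ(formed) = 7484 kJ
ΔH = Σ(broken) − Σ(formed) = 6951 − 7484 = −533 kJ
For 3× the reaction as written: 3 × (−533) = −1599 kJ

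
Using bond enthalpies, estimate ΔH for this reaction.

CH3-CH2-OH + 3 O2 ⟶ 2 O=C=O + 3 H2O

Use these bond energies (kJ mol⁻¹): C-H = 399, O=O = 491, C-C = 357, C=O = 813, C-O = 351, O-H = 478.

ΔH ≈ −1466 kJ

Bonds broken (reactants):
  C-C: 1 × 357 = 357
  C-H: 5 × 399 = 1995
  C-O: 1 × 351 = 351
  O-H: 1 × 478 = 478
  O=O: 3 × 491 = 1473
  Σ(broken) = 4654 kJ
Bonds formed (products):
  C=O: 4 × 813 = 3252
  O-H: 6 × 478 = 2868
  Σ(formed) = 6120 kJ
ΔH = Σ(broken) − Σ(formed) = 4654 − 6120 = −1466 kJ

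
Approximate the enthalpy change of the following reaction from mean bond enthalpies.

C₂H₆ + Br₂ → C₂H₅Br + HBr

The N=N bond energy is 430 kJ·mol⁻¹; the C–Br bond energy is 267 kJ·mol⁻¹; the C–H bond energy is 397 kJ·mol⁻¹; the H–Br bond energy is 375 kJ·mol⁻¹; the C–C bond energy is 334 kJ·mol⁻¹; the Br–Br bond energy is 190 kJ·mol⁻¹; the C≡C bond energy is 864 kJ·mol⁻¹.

Bonds broken (reactants):
  Br–Br: 1 × 190 = 190
  C–C: 1 × 334 = 334
  C–H: 6 × 397 = 2382
  Σ(broken) = 2906 kJ
Bonds formed (products):
  C–Br: 1 × 267 = 267
  C–C: 1 × 334 = 334
  C–H: 5 × 397 = 1985
  H–Br: 1 × 375 = 375
  Σ(formed) = 2961 kJ
ΔH = Σ(broken) − Σ(formed) = 2906 − 2961 = −55 kJ

ΔH ≈ −55 kJ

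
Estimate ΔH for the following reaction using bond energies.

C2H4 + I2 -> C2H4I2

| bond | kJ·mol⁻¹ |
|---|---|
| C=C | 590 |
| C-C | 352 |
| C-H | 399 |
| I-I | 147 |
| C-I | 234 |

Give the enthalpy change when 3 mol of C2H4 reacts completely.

Bonds broken (reactants):
  C-H: 4 × 399 = 1596
  C=C: 1 × 590 = 590
  I-I: 1 × 147 = 147
  Σ(broken) = 2333 kJ
Bonds formed (products):
  C-C: 1 × 352 = 352
  C-H: 4 × 399 = 1596
  C-I: 2 × 234 = 468
  Σ(formed) = 2416 kJ
ΔH = Σ(broken) − Σ(formed) = 2333 − 2416 = −83 kJ
For 3× the reaction as written: 3 × (−83) = −249 kJ

ΔH = −249 kJ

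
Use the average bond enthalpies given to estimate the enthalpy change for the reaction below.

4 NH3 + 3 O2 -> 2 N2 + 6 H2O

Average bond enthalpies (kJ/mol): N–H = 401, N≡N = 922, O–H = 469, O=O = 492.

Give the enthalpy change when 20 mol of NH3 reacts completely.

Bonds broken (reactants):
  N–H: 12 × 401 = 4812
  O=O: 3 × 492 = 1476
  Σ(broken) = 6288 kJ
Bonds formed (products):
  N≡N: 2 × 922 = 1844
  O–H: 12 × 469 = 5628
  Σ(formed) = 7472 kJ
ΔH = Σ(broken) − Σ(formed) = 6288 − 7472 = −1184 kJ
For 5× the reaction as written: 5 × (−1184) = −5920 kJ

ΔH = −5920 kJ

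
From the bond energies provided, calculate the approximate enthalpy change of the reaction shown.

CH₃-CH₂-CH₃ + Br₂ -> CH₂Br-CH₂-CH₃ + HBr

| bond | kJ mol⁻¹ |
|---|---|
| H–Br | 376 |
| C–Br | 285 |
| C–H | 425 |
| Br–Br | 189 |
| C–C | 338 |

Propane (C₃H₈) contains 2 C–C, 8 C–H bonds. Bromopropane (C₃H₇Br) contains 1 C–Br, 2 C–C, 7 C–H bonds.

ΔH ≈ −47 kJ

Bonds broken (reactants):
  Br–Br: 1 × 189 = 189
  C–C: 2 × 338 = 676
  C–H: 8 × 425 = 3400
  Σ(broken) = 4265 kJ
Bonds formed (products):
  C–Br: 1 × 285 = 285
  C–C: 2 × 338 = 676
  C–H: 7 × 425 = 2975
  H–Br: 1 × 376 = 376
  Σ(formed) = 4312 kJ
ΔH = Σ(broken) − Σ(formed) = 4265 − 4312 = −47 kJ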